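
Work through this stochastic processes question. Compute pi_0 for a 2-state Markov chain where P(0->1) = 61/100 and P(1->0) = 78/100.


Stationary distribution: pi_0 = p10/(p01+p10), pi_1 = p01/(p01+p10)
p01 = 0.6100, p10 = 0.7800
pi_0 = 0.5612

0.5612


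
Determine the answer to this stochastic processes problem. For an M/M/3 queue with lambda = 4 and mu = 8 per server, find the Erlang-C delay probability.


a = lambda/mu = 0.5000
rho = a/c = 0.1667
Erlang-C formula applied:
C(c,a) = 0.0152

0.0152


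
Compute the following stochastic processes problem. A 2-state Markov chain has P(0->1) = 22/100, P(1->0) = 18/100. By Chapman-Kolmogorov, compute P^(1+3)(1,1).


P^4 = P^1 * P^3
Computing via matrix multiplication of the transition matrix.
Entry (1,1) of P^4 = 0.6083

0.6083


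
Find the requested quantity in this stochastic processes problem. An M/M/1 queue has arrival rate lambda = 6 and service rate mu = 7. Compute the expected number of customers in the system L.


rho = 6/7 = 0.8571
L = rho/(1-rho)
= 0.8571/0.1429
= 6.0000

6.0000


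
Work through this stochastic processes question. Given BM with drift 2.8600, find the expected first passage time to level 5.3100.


Expected first passage time = a/mu
= 5.3100/2.8600
= 1.8566

1.8566


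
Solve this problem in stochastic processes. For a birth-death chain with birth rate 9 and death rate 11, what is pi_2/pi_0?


For birth-death process, pi_n/pi_0 = (lambda/mu)^n
= (9/11)^2
= 0.6694

0.6694


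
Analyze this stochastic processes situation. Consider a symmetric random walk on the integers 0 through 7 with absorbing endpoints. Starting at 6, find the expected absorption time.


For symmetric RW on 0,...,N with absorbing barriers, E(i) = i*(N-i)
E(6) = 6 * 1 = 6

6


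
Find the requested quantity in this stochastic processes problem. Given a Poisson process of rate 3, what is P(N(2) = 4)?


P(N(t)=k) = (lambda*t)^k * exp(-lambda*t) / k!
lambda*t = 6
= 6^4 * exp(-6) / 4!
= 1296 * 0.0025 / 24
= 0.1339

0.1339


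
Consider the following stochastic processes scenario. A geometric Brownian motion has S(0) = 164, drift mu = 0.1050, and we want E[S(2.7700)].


E[S(t)] = S(0) * exp(mu * t)
= 164 * exp(0.1050 * 2.7700)
= 164 * 1.3376
= 219.3605

219.3605


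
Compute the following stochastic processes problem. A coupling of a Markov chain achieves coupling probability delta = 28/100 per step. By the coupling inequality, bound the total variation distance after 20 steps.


TV distance bound <= (1-delta)^n
= (1 - 0.2800)^20
= 0.7200^20
= 0.0014

0.0014


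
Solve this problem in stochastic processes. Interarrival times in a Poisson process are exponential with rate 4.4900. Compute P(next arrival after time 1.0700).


P(X > t) = exp(-lambda * t)
= exp(-4.4900 * 1.0700)
= exp(-4.8043) = 0.0082

0.0082


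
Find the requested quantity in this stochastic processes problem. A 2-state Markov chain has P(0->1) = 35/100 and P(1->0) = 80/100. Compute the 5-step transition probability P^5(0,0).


Computing P^5 by matrix multiplication.
P = [[0.6500, 0.3500], [0.8000, 0.2000]]
After raising P to the power 5:
P^5(0,0) = 0.6956

0.6956


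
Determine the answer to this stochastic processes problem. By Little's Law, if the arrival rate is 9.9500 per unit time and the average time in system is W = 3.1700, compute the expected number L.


Little's Law: L = lambda * W
= 9.9500 * 3.1700
= 31.5415

31.5415


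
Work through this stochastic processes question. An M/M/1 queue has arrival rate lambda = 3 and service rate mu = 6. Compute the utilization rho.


rho = lambda/mu
= 3/6
= 0.5000

0.5000


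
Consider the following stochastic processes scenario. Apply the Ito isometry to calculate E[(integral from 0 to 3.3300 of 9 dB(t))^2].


By Ito isometry: E[(int f dB)^2] = int f^2 dt
= 9^2 * 3.3300
= 81 * 3.3300 = 269.7300

269.7300


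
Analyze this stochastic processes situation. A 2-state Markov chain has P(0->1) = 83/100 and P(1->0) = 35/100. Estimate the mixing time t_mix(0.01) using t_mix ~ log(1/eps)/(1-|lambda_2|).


lambda_2 = |1 - p01 - p10| = |1 - 0.8300 - 0.3500| = 0.1800
t_mix ~ log(1/eps)/(1 - |lambda_2|)
= log(100)/(1 - 0.1800) = 4.6052/0.8200
= 5.6161

5.6161


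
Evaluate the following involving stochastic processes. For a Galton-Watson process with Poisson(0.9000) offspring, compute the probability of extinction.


Since mu = 0.9000 <= 1, extinction probability = 1.

1.0000


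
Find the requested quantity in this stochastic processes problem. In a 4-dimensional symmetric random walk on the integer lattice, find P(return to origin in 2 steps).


P(return in 2 steps) = P(reverse first step) = 1/(2d)
= 1/8
= 0.1250

0.1250


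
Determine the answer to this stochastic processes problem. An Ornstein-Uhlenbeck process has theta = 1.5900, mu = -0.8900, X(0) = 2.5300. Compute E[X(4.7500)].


E[X(t)] = mu + (X(0) - mu)*exp(-theta*t)
= -0.8900 + (2.5300 - -0.8900)*exp(-1.5900*4.7500)
= -0.8900 + 3.4200 * 5.2480e-04
= -0.8882

-0.8882


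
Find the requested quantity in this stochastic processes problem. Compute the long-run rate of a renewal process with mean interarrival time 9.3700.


Long-run renewal rate = 1/E(X)
= 1/9.3700
= 0.1067

0.1067


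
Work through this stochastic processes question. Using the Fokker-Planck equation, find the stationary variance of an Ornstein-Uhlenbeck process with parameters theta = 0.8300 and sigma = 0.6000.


Stationary variance = sigma^2 / (2*theta)
= 0.6000^2 / (2*0.8300)
= 0.3600 / 1.6600
= 0.2169

0.2169


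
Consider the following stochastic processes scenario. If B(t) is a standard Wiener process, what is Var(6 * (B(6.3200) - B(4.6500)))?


Var(alpha*(B(t)-B(s))) = alpha^2 * (t-s)
= 6^2 * (6.3200 - 4.6500)
= 36 * 1.6700
= 60.1200

60.1200


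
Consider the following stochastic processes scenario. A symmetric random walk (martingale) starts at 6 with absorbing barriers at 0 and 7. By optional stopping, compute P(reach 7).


By optional stopping theorem: E(M at tau) = M(0) = 6
P(hit 7)*7 + P(hit 0)*0 = 6
P(hit 7) = (6 - 0)/(7 - 0) = 6/7 = 0.8571

0.8571


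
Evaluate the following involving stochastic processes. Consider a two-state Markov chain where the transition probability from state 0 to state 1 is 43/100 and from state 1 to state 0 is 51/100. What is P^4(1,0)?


Computing P^4 by matrix multiplication.
P = [[0.5700, 0.4300], [0.5100, 0.4900]]
After raising P to the power 4:
P^4(1,0) = 0.5425

0.5425


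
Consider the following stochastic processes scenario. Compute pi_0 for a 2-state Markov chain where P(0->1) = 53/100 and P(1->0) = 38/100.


Stationary distribution: pi_0 = p10/(p01+p10), pi_1 = p01/(p01+p10)
p01 = 0.5300, p10 = 0.3800
pi_0 = 0.4176

0.4176


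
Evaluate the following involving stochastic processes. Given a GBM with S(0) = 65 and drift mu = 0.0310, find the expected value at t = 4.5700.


E[S(t)] = S(0) * exp(mu * t)
= 65 * exp(0.0310 * 4.5700)
= 65 * 1.1522
= 74.8928

74.8928


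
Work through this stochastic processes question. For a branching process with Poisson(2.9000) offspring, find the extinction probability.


Since mu = 2.9000 > 1, extinction prob q < 1.
Solve s = exp(mu*(s-1)) iteratively.
q = 0.0668

0.0668


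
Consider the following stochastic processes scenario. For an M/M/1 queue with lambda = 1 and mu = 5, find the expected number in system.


rho = 1/5 = 0.2000
L = rho/(1-rho)
= 0.2000/0.8000
= 0.2500

0.2500


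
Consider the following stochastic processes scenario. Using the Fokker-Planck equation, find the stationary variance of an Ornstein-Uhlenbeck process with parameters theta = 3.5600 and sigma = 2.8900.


Stationary variance = sigma^2 / (2*theta)
= 2.8900^2 / (2*3.5600)
= 8.3521 / 7.1200
= 1.1730

1.1730


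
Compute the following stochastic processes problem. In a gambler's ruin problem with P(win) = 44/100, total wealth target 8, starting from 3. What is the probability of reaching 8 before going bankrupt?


Gambler's ruin formula:
r = q/p = 0.5600/0.4400 = 1.2727
P(win) = (1 - r^i)/(1 - r^N)
= (1 - 1.2727^3)/(1 - 1.2727^8)
= 0.1804

0.1804


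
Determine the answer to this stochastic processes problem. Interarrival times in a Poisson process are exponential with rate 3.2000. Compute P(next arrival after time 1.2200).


P(X > t) = exp(-lambda * t)
= exp(-3.2000 * 1.2200)
= exp(-3.9040) = 0.0202

0.0202


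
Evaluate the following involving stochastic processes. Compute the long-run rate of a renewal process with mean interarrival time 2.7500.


Long-run renewal rate = 1/E(X)
= 1/2.7500
= 0.3636

0.3636


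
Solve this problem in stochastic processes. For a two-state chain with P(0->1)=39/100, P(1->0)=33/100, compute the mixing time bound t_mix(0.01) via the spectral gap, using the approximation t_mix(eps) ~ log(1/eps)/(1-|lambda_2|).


lambda_2 = |1 - p01 - p10| = |1 - 0.3900 - 0.3300| = 0.2800
t_mix ~ log(1/eps)/(1 - |lambda_2|)
= log(100)/(1 - 0.2800) = 4.6052/0.7200
= 6.3961

6.3961


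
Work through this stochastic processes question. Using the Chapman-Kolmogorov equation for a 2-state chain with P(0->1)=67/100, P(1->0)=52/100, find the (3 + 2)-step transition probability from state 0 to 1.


P^5 = P^3 * P^2
Computing via matrix multiplication of the transition matrix.
Entry (0,1) of P^5 = 0.5632

0.5632


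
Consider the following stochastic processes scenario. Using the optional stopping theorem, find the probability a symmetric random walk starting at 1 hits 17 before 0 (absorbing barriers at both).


By optional stopping theorem: E(M at tau) = M(0) = 1
P(hit 17)*17 + P(hit 0)*0 = 1
P(hit 17) = (1 - 0)/(17 - 0) = 1/17 = 0.0588

0.0588


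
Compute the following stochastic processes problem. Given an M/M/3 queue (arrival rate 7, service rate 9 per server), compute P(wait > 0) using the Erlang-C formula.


a = lambda/mu = 0.7778
rho = a/c = 0.2593
Erlang-C formula applied:
C(c,a) = 0.0484

0.0484


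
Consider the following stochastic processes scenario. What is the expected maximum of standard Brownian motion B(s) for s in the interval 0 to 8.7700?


E(max B(s)) = sqrt(2t/pi)
= sqrt(2*8.7700/pi)
= sqrt(5.5832)
= 2.3629

2.3629


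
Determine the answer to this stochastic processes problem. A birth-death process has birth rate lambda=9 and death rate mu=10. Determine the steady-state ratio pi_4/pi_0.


For birth-death process, pi_n/pi_0 = (lambda/mu)^n
= (9/10)^4
= 0.6561

0.6561


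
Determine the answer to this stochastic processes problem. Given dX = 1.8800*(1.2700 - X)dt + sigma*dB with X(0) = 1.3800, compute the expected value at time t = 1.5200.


E[X(t)] = mu + (X(0) - mu)*exp(-theta*t)
= 1.2700 + (1.3800 - 1.2700)*exp(-1.8800*1.5200)
= 1.2700 + 0.1100 * 0.0574
= 1.2763

1.2763


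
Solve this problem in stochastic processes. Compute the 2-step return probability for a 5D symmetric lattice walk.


P(return in 2 steps) = P(reverse first step) = 1/(2d)
= 1/10
= 0.1000

0.1000


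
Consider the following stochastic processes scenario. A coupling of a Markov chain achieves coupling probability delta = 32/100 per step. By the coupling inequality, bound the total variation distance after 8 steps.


TV distance bound <= (1-delta)^n
= (1 - 0.3200)^8
= 0.6800^8
= 0.0457

0.0457


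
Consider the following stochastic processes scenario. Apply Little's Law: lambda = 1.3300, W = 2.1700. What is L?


Little's Law: L = lambda * W
= 1.3300 * 2.1700
= 2.8861

2.8861


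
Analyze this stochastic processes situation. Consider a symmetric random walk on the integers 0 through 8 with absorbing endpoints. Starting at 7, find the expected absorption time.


For symmetric RW on 0,...,N with absorbing barriers, E(i) = i*(N-i)
E(7) = 7 * 1 = 7

7


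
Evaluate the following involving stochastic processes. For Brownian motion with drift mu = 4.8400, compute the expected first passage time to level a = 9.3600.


Expected first passage time = a/mu
= 9.3600/4.8400
= 1.9339

1.9339


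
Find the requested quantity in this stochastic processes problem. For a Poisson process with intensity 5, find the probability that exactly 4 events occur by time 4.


P(N(t)=k) = (lambda*t)^k * exp(-lambda*t) / k!
lambda*t = 20
= 20^4 * exp(-20) / 4!
= 160000 * 2.0612e-09 / 24
= 1.3741e-05

1.3741e-05


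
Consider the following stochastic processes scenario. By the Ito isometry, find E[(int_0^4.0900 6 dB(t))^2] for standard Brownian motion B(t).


By Ito isometry: E[(int f dB)^2] = int f^2 dt
= 6^2 * 4.0900
= 36 * 4.0900 = 147.2400

147.2400


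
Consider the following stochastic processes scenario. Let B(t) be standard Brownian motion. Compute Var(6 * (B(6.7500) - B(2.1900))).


Var(alpha*(B(t)-B(s))) = alpha^2 * (t-s)
= 6^2 * (6.7500 - 2.1900)
= 36 * 4.5600
= 164.1600

164.1600


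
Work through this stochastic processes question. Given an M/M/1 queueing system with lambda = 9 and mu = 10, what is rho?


rho = lambda/mu
= 9/10
= 0.9000

0.9000


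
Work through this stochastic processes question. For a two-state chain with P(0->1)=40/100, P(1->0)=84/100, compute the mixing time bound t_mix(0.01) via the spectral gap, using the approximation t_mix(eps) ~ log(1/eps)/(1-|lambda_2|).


lambda_2 = |1 - p01 - p10| = |1 - 0.4000 - 0.8400| = 0.2400
t_mix ~ log(1/eps)/(1 - |lambda_2|)
= log(100)/(1 - 0.2400) = 4.6052/0.7600
= 6.0594

6.0594


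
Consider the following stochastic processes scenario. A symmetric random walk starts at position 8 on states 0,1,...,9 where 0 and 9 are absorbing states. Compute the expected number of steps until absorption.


For symmetric RW on 0,...,N with absorbing barriers, E(i) = i*(N-i)
E(8) = 8 * 1 = 8

8


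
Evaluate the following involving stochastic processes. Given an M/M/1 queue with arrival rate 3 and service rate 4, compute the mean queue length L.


rho = 3/4 = 0.7500
L = rho/(1-rho)
= 0.7500/0.2500
= 3.0000

3.0000


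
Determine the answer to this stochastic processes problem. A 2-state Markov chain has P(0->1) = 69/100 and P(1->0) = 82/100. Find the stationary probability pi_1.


Stationary distribution: pi_0 = p10/(p01+p10), pi_1 = p01/(p01+p10)
p01 = 0.6900, p10 = 0.8200
pi_1 = 0.4570

0.4570


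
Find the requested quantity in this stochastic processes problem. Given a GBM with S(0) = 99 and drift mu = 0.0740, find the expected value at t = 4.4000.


E[S(t)] = S(0) * exp(mu * t)
= 99 * exp(0.0740 * 4.4000)
= 99 * 1.3849
= 137.1013

137.1013


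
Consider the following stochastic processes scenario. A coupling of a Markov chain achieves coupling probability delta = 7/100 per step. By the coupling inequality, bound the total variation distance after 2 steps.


TV distance bound <= (1-delta)^n
= (1 - 0.0700)^2
= 0.9300^2
= 0.8649

0.8649


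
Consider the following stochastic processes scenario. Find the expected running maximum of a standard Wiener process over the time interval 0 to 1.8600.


E(max B(s)) = sqrt(2t/pi)
= sqrt(2*1.8600/pi)
= sqrt(1.1841)
= 1.0882

1.0882


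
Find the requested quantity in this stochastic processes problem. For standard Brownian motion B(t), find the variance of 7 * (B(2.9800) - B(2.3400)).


Var(alpha*(B(t)-B(s))) = alpha^2 * (t-s)
= 7^2 * (2.9800 - 2.3400)
= 49 * 0.6400
= 31.3600

31.3600


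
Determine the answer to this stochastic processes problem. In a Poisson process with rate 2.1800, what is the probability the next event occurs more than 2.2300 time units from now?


P(X > t) = exp(-lambda * t)
= exp(-2.1800 * 2.2300)
= exp(-4.8614) = 0.0077

0.0077


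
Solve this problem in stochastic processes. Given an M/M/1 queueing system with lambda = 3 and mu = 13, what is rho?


rho = lambda/mu
= 3/13
= 0.2308

0.2308


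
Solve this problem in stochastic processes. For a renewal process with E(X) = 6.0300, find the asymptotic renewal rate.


Long-run renewal rate = 1/E(X)
= 1/6.0300
= 0.1658

0.1658


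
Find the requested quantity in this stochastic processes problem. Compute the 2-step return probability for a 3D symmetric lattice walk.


P(return in 2 steps) = P(reverse first step) = 1/(2d)
= 1/6
= 0.1667

0.1667


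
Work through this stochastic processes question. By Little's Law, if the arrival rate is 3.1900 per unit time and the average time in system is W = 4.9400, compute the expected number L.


Little's Law: L = lambda * W
= 3.1900 * 4.9400
= 15.7586

15.7586


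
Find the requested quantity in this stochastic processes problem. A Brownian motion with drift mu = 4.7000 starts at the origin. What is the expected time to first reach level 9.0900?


Expected first passage time = a/mu
= 9.0900/4.7000
= 1.9340

1.9340


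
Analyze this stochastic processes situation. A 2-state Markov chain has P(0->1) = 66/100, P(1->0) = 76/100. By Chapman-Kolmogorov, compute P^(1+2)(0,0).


P^3 = P^1 * P^2
Computing via matrix multiplication of the transition matrix.
Entry (0,0) of P^3 = 0.5008

0.5008


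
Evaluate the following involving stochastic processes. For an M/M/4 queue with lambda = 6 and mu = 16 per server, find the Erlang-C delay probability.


a = lambda/mu = 0.3750
rho = a/c = 0.0938
Erlang-C formula applied:
C(c,a) = 6.2488e-04

6.2488e-04


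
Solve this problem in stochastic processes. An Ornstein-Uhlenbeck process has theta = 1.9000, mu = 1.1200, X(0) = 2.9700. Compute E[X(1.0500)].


E[X(t)] = mu + (X(0) - mu)*exp(-theta*t)
= 1.1200 + (2.9700 - 1.1200)*exp(-1.9000*1.0500)
= 1.1200 + 1.8500 * 0.1360
= 1.3716

1.3716


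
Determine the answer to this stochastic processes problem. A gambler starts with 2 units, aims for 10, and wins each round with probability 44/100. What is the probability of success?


Gambler's ruin formula:
r = q/p = 0.5600/0.4400 = 1.2727
P(win) = (1 - r^i)/(1 - r^N)
= (1 - 1.2727^2)/(1 - 1.2727^10)
= 0.0611

0.0611


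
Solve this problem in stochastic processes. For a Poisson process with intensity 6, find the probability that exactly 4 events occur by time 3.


P(N(t)=k) = (lambda*t)^k * exp(-lambda*t) / k!
lambda*t = 18
= 18^4 * exp(-18) / 4!
= 104976 * 1.5230e-08 / 24
= 6.6616e-05

6.6616e-05


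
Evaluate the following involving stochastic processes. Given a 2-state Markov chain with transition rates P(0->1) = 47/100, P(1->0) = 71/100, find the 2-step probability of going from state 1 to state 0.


Computing P^2 by matrix multiplication.
P = [[0.5300, 0.4700], [0.7100, 0.2900]]
After raising P to the power 2:
P^2(1,0) = 0.5822

0.5822


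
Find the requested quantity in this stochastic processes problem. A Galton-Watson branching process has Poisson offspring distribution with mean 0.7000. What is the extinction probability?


Since mu = 0.7000 <= 1, extinction probability = 1.

1.0000


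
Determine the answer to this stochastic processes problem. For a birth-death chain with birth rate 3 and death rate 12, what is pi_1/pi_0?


For birth-death process, pi_n/pi_0 = (lambda/mu)^n
= (3/12)^1
= 0.2500

0.2500


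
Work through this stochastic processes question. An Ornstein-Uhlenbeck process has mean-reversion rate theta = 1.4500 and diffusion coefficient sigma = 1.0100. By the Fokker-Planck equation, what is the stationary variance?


Stationary variance = sigma^2 / (2*theta)
= 1.0100^2 / (2*1.4500)
= 1.0201 / 2.9000
= 0.3518

0.3518


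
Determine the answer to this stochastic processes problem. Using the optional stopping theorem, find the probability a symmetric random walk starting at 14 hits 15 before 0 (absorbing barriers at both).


By optional stopping theorem: E(M at tau) = M(0) = 14
P(hit 15)*15 + P(hit 0)*0 = 14
P(hit 15) = (14 - 0)/(15 - 0) = 14/15 = 0.9333

0.9333


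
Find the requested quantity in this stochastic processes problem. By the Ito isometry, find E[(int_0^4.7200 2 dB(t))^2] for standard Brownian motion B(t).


By Ito isometry: E[(int f dB)^2] = int f^2 dt
= 2^2 * 4.7200
= 4 * 4.7200 = 18.8800

18.8800


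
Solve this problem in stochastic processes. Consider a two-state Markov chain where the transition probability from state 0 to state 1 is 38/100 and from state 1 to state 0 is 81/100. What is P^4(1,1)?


Computing P^4 by matrix multiplication.
P = [[0.6200, 0.3800], [0.8100, 0.1900]]
After raising P to the power 4:
P^4(1,1) = 0.3202

0.3202


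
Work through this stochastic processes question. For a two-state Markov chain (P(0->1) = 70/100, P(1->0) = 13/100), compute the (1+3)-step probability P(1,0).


P^4 = P^1 * P^3
Computing via matrix multiplication of the transition matrix.
Entry (1,0) of P^4 = 0.1565

0.1565


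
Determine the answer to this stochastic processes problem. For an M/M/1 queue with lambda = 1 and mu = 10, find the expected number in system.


rho = 1/10 = 0.1000
L = rho/(1-rho)
= 0.1000/0.9000
= 0.1111

0.1111


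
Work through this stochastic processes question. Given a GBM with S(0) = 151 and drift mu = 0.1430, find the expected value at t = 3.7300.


E[S(t)] = S(0) * exp(mu * t)
= 151 * exp(0.1430 * 3.7300)
= 151 * 1.7047
= 257.4099

257.4099


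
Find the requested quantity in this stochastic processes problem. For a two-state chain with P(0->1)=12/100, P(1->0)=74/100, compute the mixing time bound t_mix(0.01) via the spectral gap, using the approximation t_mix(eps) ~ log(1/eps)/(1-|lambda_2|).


lambda_2 = |1 - p01 - p10| = |1 - 0.1200 - 0.7400| = 0.1400
t_mix ~ log(1/eps)/(1 - |lambda_2|)
= log(100)/(1 - 0.1400) = 4.6052/0.8600
= 5.3548

5.3548


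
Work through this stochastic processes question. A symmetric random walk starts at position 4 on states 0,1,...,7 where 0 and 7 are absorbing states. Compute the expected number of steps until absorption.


For symmetric RW on 0,...,N with absorbing barriers, E(i) = i*(N-i)
E(4) = 4 * 3 = 12

12


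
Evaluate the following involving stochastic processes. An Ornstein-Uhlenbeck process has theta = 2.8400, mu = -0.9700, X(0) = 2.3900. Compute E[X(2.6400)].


E[X(t)] = mu + (X(0) - mu)*exp(-theta*t)
= -0.9700 + (2.3900 - -0.9700)*exp(-2.8400*2.6400)
= -0.9700 + 3.3600 * 5.5441e-04
= -0.9681

-0.9681


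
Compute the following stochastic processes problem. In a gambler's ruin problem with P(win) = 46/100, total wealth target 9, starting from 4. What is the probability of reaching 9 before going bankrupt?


Gambler's ruin formula:
r = q/p = 0.5400/0.4600 = 1.1739
P(win) = (1 - r^i)/(1 - r^N)
= (1 - 1.1739^4)/(1 - 1.1739^9)
= 0.2780

0.2780


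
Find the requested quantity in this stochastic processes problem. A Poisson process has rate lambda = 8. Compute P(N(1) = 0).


P(N(t)=k) = (lambda*t)^k * exp(-lambda*t) / k!
lambda*t = 8
= 8^0 * exp(-8) / 0!
= 1 * 3.3546e-04 / 1
= 3.3546e-04

3.3546e-04


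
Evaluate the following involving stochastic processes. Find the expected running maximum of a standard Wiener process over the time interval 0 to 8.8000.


E(max B(s)) = sqrt(2t/pi)
= sqrt(2*8.8000/pi)
= sqrt(5.6023)
= 2.3669

2.3669


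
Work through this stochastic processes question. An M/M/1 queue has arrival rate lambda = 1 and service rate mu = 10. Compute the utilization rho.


rho = lambda/mu
= 1/10
= 0.1000

0.1000


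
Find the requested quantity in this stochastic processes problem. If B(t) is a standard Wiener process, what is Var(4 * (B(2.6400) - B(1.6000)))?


Var(alpha*(B(t)-B(s))) = alpha^2 * (t-s)
= 4^2 * (2.6400 - 1.6000)
= 16 * 1.0400
= 16.6400

16.6400


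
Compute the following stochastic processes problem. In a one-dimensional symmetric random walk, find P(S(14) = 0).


P(S(14) = 0) = C(14,7) / 4^7
= 3432 / 16384
= 0.2095

0.2095


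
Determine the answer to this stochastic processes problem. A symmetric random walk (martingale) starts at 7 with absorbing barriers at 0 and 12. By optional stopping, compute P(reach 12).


By optional stopping theorem: E(M at tau) = M(0) = 7
P(hit 12)*12 + P(hit 0)*0 = 7
P(hit 12) = (7 - 0)/(12 - 0) = 7/12 = 0.5833

0.5833


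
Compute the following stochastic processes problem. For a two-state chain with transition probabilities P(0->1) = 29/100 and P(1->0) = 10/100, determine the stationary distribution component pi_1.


Stationary distribution: pi_0 = p10/(p01+p10), pi_1 = p01/(p01+p10)
p01 = 0.2900, p10 = 0.1000
pi_1 = 0.7436

0.7436


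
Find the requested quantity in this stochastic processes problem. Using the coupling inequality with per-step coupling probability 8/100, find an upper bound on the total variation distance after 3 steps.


TV distance bound <= (1-delta)^n
= (1 - 0.0800)^3
= 0.9200^3
= 0.7787

0.7787


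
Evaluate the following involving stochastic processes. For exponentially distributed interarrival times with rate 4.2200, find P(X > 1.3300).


P(X > t) = exp(-lambda * t)
= exp(-4.2200 * 1.3300)
= exp(-5.6126) = 0.0037

0.0037


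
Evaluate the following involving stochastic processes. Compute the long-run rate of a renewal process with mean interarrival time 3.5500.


Long-run renewal rate = 1/E(X)
= 1/3.5500
= 0.2817

0.2817


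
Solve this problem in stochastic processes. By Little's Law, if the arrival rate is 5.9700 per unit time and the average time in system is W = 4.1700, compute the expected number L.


Little's Law: L = lambda * W
= 5.9700 * 4.1700
= 24.8949

24.8949


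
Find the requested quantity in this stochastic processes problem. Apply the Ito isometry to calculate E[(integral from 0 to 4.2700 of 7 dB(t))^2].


By Ito isometry: E[(int f dB)^2] = int f^2 dt
= 7^2 * 4.2700
= 49 * 4.2700 = 209.2300

209.2300


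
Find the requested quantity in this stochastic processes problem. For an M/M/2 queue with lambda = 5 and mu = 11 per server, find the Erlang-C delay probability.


a = lambda/mu = 0.4545
rho = a/c = 0.2273
Erlang-C formula applied:
C(c,a) = 0.0842

0.0842


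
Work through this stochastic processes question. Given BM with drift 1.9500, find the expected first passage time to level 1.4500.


Expected first passage time = a/mu
= 1.4500/1.9500
= 0.7436

0.7436


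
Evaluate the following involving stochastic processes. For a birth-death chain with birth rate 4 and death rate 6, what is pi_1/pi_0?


For birth-death process, pi_n/pi_0 = (lambda/mu)^n
= (4/6)^1
= 0.6667

0.6667


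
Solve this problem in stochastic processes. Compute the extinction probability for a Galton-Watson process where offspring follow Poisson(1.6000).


Since mu = 1.6000 > 1, extinction prob q < 1.
Solve s = exp(mu*(s-1)) iteratively.
q = 0.3580

0.3580


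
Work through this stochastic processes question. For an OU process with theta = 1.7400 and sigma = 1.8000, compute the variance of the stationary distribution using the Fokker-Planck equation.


Stationary variance = sigma^2 / (2*theta)
= 1.8000^2 / (2*1.7400)
= 3.2400 / 3.4800
= 0.9310

0.9310


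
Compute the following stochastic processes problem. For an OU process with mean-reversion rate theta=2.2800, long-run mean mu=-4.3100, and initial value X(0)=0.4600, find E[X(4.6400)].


E[X(t)] = mu + (X(0) - mu)*exp(-theta*t)
= -4.3100 + (0.4600 - -4.3100)*exp(-2.2800*4.6400)
= -4.3100 + 4.7700 * 2.5440e-05
= -4.3099

-4.3099


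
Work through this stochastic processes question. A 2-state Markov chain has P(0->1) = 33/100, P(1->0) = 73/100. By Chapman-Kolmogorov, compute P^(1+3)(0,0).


P^4 = P^1 * P^3
Computing via matrix multiplication of the transition matrix.
Entry (0,0) of P^4 = 0.6887

0.6887


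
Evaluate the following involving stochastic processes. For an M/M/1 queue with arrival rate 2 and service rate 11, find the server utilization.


rho = lambda/mu
= 2/11
= 0.1818

0.1818


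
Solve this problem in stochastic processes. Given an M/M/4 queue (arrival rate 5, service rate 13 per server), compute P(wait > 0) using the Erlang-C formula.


a = lambda/mu = 0.3846
rho = a/c = 0.0962
Erlang-C formula applied:
C(c,a) = 6.8669e-04

6.8669e-04


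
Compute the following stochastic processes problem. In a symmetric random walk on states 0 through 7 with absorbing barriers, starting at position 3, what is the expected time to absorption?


For symmetric RW on 0,...,N with absorbing barriers, E(i) = i*(N-i)
E(3) = 3 * 4 = 12

12


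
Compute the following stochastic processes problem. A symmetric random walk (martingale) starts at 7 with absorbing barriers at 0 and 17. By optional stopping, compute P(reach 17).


By optional stopping theorem: E(M at tau) = M(0) = 7
P(hit 17)*17 + P(hit 0)*0 = 7
P(hit 17) = (7 - 0)/(17 - 0) = 7/17 = 0.4118

0.4118


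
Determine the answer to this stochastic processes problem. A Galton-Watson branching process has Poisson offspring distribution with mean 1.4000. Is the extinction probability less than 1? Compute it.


Since mu = 1.4000 > 1, extinction prob q < 1.
Solve s = exp(mu*(s-1)) iteratively.
q = 0.4890

0.4890


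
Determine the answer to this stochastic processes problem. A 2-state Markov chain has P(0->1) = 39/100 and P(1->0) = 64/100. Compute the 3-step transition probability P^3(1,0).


Computing P^3 by matrix multiplication.
P = [[0.6100, 0.3900], [0.6400, 0.3600]]
After raising P to the power 3:
P^3(1,0) = 0.6214

0.6214


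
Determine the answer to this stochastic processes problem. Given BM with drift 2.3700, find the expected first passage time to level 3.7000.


Expected first passage time = a/mu
= 3.7000/2.3700
= 1.5612

1.5612


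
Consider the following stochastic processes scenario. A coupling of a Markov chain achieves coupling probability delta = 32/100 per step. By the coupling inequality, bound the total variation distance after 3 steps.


TV distance bound <= (1-delta)^n
= (1 - 0.3200)^3
= 0.6800^3
= 0.3144

0.3144


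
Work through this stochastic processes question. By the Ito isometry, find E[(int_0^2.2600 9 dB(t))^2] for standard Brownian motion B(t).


By Ito isometry: E[(int f dB)^2] = int f^2 dt
= 9^2 * 2.2600
= 81 * 2.2600 = 183.0600

183.0600


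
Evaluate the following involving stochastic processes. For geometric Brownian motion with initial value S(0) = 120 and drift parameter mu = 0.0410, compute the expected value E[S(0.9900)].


E[S(t)] = S(0) * exp(mu * t)
= 120 * exp(0.0410 * 0.9900)
= 120 * 1.0414
= 124.9710

124.9710


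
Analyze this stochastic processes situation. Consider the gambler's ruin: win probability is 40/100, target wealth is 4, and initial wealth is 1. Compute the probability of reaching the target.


Gambler's ruin formula:
r = q/p = 0.6000/0.4000 = 1.5000
P(win) = (1 - r^i)/(1 - r^N)
= (1 - 1.5000^1)/(1 - 1.5000^4)
= 0.1231

0.1231


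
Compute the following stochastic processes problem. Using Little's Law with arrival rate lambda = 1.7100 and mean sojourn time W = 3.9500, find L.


Little's Law: L = lambda * W
= 1.7100 * 3.9500
= 6.7545

6.7545


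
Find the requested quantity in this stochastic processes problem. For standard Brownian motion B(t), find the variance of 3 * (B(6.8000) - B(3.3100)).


Var(alpha*(B(t)-B(s))) = alpha^2 * (t-s)
= 3^2 * (6.8000 - 3.3100)
= 9 * 3.4900
= 31.4100

31.4100


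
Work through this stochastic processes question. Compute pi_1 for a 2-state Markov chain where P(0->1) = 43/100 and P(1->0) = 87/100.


Stationary distribution: pi_0 = p10/(p01+p10), pi_1 = p01/(p01+p10)
p01 = 0.4300, p10 = 0.8700
pi_1 = 0.3308

0.3308


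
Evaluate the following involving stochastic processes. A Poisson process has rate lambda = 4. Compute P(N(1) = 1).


P(N(t)=k) = (lambda*t)^k * exp(-lambda*t) / k!
lambda*t = 4
= 4^1 * exp(-4) / 1!
= 4 * 0.0183 / 1
= 0.0733

0.0733


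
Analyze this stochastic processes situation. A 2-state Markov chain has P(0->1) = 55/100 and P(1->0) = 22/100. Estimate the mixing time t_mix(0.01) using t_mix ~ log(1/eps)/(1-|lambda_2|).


lambda_2 = |1 - p01 - p10| = |1 - 0.5500 - 0.2200| = 0.2300
t_mix ~ log(1/eps)/(1 - |lambda_2|)
= log(100)/(1 - 0.2300) = 4.6052/0.7700
= 5.9807

5.9807


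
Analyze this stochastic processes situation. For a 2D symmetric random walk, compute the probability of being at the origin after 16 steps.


P = C(16,8)^2 / 4^16
= 12870^2 / 4294967296
= 165636900 / 4294967296
= 0.0386

0.0386


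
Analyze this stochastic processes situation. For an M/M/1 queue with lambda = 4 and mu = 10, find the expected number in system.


rho = 4/10 = 0.4000
L = rho/(1-rho)
= 0.4000/0.6000
= 0.6667

0.6667


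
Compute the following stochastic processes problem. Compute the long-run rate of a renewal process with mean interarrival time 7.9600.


Long-run renewal rate = 1/E(X)
= 1/7.9600
= 0.1256

0.1256


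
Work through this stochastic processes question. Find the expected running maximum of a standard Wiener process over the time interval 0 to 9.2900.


E(max B(s)) = sqrt(2t/pi)
= sqrt(2*9.2900/pi)
= sqrt(5.9142)
= 2.4319

2.4319


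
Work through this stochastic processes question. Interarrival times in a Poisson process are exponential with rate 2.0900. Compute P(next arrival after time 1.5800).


P(X > t) = exp(-lambda * t)
= exp(-2.0900 * 1.5800)
= exp(-3.3022) = 0.0368

0.0368


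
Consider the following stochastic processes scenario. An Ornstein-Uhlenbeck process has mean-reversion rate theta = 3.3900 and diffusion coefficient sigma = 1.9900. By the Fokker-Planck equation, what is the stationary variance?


Stationary variance = sigma^2 / (2*theta)
= 1.9900^2 / (2*3.3900)
= 3.9601 / 6.7800
= 0.5841

0.5841


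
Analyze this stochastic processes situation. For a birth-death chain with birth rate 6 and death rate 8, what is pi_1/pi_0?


For birth-death process, pi_n/pi_0 = (lambda/mu)^n
= (6/8)^1
= 0.7500

0.7500


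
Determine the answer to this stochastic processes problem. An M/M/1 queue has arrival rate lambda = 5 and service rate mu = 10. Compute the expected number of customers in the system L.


rho = 5/10 = 0.5000
L = rho/(1-rho)
= 0.5000/0.5000
= 1.0000

1.0000


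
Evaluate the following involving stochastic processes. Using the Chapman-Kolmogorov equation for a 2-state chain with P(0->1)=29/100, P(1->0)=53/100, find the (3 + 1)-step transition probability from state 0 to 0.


P^4 = P^3 * P^1
Computing via matrix multiplication of the transition matrix.
Entry (0,0) of P^4 = 0.6467

0.6467


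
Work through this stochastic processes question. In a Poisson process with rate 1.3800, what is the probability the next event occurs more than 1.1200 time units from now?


P(X > t) = exp(-lambda * t)
= exp(-1.3800 * 1.1200)
= exp(-1.5456) = 0.2132

0.2132


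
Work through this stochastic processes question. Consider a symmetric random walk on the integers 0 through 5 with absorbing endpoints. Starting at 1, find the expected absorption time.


For symmetric RW on 0,...,N with absorbing barriers, E(i) = i*(N-i)
E(1) = 1 * 4 = 4

4


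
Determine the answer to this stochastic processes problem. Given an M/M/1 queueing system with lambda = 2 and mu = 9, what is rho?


rho = lambda/mu
= 2/9
= 0.2222

0.2222


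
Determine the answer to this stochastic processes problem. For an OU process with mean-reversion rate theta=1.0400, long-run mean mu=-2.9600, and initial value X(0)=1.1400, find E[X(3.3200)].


E[X(t)] = mu + (X(0) - mu)*exp(-theta*t)
= -2.9600 + (1.1400 - -2.9600)*exp(-1.0400*3.3200)
= -2.9600 + 4.1000 * 0.0317
= -2.8302

-2.8302


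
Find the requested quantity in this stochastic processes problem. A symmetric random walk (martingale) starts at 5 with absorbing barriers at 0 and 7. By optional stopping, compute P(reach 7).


By optional stopping theorem: E(M at tau) = M(0) = 5
P(hit 7)*7 + P(hit 0)*0 = 5
P(hit 7) = (5 - 0)/(7 - 0) = 5/7 = 0.7143

0.7143


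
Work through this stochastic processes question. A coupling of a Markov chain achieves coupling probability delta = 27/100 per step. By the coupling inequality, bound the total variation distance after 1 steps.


TV distance bound <= (1-delta)^n
= (1 - 0.2700)^1
= 0.7300^1
= 0.7300

0.7300


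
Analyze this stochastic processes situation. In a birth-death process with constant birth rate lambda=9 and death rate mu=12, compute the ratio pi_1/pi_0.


For birth-death process, pi_n/pi_0 = (lambda/mu)^n
= (9/12)^1
= 0.7500

0.7500


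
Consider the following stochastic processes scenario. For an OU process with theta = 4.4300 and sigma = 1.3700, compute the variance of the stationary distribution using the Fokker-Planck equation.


Stationary variance = sigma^2 / (2*theta)
= 1.3700^2 / (2*4.4300)
= 1.8769 / 8.8600
= 0.2118

0.2118


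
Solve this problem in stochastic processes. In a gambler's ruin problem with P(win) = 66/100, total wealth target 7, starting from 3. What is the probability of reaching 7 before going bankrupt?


Gambler's ruin formula:
r = q/p = 0.3400/0.6600 = 0.5152
P(win) = (1 - r^i)/(1 - r^N)
= (1 - 0.5152^3)/(1 - 0.5152^7)
= 0.8717

0.8717


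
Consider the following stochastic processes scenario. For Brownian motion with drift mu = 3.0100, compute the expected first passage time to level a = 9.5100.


Expected first passage time = a/mu
= 9.5100/3.0100
= 3.1595

3.1595


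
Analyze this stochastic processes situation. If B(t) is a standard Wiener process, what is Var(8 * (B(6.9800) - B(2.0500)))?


Var(alpha*(B(t)-B(s))) = alpha^2 * (t-s)
= 8^2 * (6.9800 - 2.0500)
= 64 * 4.9300
= 315.5200

315.5200


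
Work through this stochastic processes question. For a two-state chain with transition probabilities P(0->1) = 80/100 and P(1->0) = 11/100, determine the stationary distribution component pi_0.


Stationary distribution: pi_0 = p10/(p01+p10), pi_1 = p01/(p01+p10)
p01 = 0.8000, p10 = 0.1100
pi_0 = 0.1209

0.1209


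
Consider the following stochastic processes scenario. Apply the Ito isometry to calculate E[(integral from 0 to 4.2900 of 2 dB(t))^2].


By Ito isometry: E[(int f dB)^2] = int f^2 dt
= 2^2 * 4.2900
= 4 * 4.2900 = 17.1600

17.1600


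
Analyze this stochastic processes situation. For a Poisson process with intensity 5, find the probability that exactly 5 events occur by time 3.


P(N(t)=k) = (lambda*t)^k * exp(-lambda*t) / k!
lambda*t = 15
= 15^5 * exp(-15) / 5!
= 759375 * 3.0590e-07 / 120
= 0.0019

0.0019


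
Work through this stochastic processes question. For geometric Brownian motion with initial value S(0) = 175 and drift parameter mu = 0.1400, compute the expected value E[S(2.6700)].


E[S(t)] = S(0) * exp(mu * t)
= 175 * exp(0.1400 * 2.6700)
= 175 * 1.4532
= 254.3181

254.3181


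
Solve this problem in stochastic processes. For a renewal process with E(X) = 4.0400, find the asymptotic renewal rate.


Long-run renewal rate = 1/E(X)
= 1/4.0400
= 0.2475

0.2475


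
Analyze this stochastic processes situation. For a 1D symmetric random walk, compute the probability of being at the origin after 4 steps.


P(S(4) = 0) = C(4,2) / 4^2
= 6 / 16
= 0.3750

0.3750


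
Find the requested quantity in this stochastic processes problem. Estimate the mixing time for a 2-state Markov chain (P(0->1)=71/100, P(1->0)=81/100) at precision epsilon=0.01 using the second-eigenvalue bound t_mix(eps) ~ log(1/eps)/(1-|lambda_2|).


lambda_2 = |1 - p01 - p10| = |1 - 0.7100 - 0.8100| = 0.5200
t_mix ~ log(1/eps)/(1 - |lambda_2|)
= log(100)/(1 - 0.5200) = 4.6052/0.4800
= 9.5941

9.5941


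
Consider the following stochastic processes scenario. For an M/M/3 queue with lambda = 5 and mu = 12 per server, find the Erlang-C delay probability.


a = lambda/mu = 0.4167
rho = a/c = 0.1389
Erlang-C formula applied:
C(c,a) = 0.0092

0.0092


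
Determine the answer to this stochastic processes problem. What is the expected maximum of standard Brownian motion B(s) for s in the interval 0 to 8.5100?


E(max B(s)) = sqrt(2t/pi)
= sqrt(2*8.5100/pi)
= sqrt(5.4176)
= 2.3276

2.3276


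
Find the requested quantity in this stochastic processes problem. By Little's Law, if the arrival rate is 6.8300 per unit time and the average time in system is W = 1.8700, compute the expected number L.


Little's Law: L = lambda * W
= 6.8300 * 1.8700
= 12.7721

12.7721
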